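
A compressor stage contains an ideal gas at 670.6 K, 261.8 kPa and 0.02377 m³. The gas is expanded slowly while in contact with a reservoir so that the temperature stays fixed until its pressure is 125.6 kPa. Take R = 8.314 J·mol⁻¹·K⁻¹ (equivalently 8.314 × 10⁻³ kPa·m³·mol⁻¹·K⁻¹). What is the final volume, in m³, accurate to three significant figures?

T constant ⇒ Boyle's law P V = const: T₂ = T₁; V₂ = V₁·(P₁/P₂) = 0.04955 m³.

V₂ ≈ 0.0495 m³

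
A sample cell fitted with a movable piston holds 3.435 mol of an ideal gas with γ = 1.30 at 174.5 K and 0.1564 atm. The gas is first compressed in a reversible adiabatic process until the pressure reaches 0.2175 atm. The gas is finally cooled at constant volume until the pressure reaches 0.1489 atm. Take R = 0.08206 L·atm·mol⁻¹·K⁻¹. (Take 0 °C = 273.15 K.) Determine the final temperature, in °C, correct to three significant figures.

T₃ ≈ -144 °C

From PV = nRT: V₁ = nRT₁/P₁ = 314.5 L.
Reversible adiabatic, γ = 1.30: T₂ = T₁·(P₂/P₁)^((γ−1)/γ) = 188.3 K; V₂ = V₁·(P₁/P₂)^(1/γ) = 244.0 L.
V constant ⇒ P ∝ T: V₃ = V₂; T₃ = T₂·(P₃/P₂) = 128.9 K.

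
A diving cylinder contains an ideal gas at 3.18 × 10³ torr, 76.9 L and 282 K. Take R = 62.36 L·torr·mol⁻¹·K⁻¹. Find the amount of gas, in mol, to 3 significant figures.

n ≈ 13.9 mol

PV = nRT ⇒ n = PV/(RT) = (3.18e+03 × 76.9) / (62.36 × 282)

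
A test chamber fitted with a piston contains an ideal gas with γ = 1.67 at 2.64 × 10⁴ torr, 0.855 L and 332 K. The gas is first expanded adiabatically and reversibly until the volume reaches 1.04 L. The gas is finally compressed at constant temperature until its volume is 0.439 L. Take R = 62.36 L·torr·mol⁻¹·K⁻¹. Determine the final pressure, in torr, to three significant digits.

P₃ ≈ 4.51e+04 torr

Adiabatic (γ = 1.67), T V^(γ−1) and P V^γ constant: T₂ = T₁·(V₁/V₂)^(γ−1) = 291.2 K; P₂ = P₁·(V₁/V₂)^γ = 1.903e+04 torr.
Isothermal, so P V is constant: T₃ = T₂; P₃ = P₂·(V₂/V₃) = 4.509e+04 torr.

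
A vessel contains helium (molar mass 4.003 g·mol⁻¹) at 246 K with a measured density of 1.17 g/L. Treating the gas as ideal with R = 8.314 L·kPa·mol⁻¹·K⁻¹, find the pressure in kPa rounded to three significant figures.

P ≈ 598 kPa

ρ = PM/(RT) ⇒ P = ρRT/M = (1.17 × 8.314 × 246.0) / 4.003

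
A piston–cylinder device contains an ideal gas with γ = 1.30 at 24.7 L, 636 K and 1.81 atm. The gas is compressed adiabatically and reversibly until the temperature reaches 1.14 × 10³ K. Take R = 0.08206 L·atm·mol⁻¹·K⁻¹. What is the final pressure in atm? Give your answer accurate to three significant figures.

P₂ ≈ 22.7 atm

Reversible adiabatic, γ = 1.30: P₂ = P₁·(T₂/T₁)^(γ/(γ−1)) = 22.70 atm; V₂ = V₁·(T₁/T₂)^(1/(γ−1)) = 3.531 L.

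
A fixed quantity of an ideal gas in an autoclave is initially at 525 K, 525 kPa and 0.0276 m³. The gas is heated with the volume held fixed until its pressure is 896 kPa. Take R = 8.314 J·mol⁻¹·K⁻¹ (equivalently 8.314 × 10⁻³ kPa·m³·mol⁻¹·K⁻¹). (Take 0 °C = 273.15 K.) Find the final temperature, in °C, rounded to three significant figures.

Isochoric, so P/T is constant: V₂ = V₁; T₂ = T₁·(P₂/P₁) = 896.0 K.

T₂ ≈ 623 °C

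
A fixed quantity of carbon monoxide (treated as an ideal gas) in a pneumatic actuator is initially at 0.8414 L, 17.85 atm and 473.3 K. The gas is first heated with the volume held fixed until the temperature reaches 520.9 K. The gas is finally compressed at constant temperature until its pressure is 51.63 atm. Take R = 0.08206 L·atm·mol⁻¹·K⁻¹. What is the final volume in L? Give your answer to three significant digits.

V constant ⇒ P ∝ T: V₂ = V₁; P₂ = P₁·(T₂/T₁) = 19.65 atm.
Isothermal, so P V is constant: T₃ = T₂; V₃ = V₂·(P₂/P₃) = 0.3202 L.

V₃ ≈ 0.320 L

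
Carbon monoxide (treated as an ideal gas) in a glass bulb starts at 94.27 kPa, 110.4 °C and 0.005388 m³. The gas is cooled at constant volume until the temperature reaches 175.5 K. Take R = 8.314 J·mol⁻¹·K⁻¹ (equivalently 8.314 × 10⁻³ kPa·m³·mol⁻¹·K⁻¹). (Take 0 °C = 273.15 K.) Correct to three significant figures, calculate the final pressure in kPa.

P₂ ≈ 43.1 kPa

Convert: T₁ = 383.5 K.
V constant ⇒ P ∝ T: V₂ = V₁; P₂ = P₁·(T₂/T₁) = 43.13 kPa.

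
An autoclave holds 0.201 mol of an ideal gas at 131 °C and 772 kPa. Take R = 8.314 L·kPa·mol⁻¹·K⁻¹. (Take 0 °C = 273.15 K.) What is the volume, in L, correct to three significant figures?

V ≈ 0.875 L

Convert: T = 404.15 K.
PV = nRT ⇒ V = nRT/P = (0.201 × 8.314 × 404.15) / 772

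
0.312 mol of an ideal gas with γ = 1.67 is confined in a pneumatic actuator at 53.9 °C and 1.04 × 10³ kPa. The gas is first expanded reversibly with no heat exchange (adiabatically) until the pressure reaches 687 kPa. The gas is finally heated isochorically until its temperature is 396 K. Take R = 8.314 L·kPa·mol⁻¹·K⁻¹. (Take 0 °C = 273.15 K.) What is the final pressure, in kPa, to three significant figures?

Convert: T₁ = 327.0 K.
From PV = nRT: V₁ = nRT₁/P₁ = 0.8157 L.
Reversible adiabatic, γ = 1.67: T₂ = T₁·(P₂/P₁)^((γ−1)/γ) = 276.9 K; V₂ = V₁·(P₁/P₂)^(1/γ) = 1.046 L.
V constant ⇒ P ∝ T: V₃ = V₂; P₃ = P₂·(T₃/T₂) = 982.4 kPa.

P₃ ≈ 982 kPa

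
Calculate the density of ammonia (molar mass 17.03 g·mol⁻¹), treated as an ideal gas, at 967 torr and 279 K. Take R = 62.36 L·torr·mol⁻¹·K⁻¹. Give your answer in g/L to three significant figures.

ρ ≈ 0.947 g/L

ρ = PM/(RT) = (967 × 17.03) / (62.36 × 279.0)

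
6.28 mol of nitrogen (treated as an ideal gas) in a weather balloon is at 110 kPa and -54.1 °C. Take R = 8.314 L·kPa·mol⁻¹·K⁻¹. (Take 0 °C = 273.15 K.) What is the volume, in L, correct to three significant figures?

V ≈ 104 L

Convert: T = 219.05 K.
PV = nRT ⇒ V = nRT/P = (6.28 × 8.314 × 219.05) / 110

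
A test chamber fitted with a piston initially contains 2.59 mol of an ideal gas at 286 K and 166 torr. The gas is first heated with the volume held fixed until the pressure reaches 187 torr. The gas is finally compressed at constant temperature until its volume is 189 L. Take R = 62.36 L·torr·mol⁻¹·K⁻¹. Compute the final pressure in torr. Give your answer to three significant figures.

P₃ ≈ 275 torr

From PV = nRT: V₁ = nRT₁/P₁ = 278.3 L.
Isochoric, so P/T is constant: V₂ = V₁; T₂ = T₁·(P₂/P₁) = 322.2 K.
T constant ⇒ Boyle's law P V = const: T₃ = T₂; P₃ = P₂·(V₂/V₃) = 275.3 torr.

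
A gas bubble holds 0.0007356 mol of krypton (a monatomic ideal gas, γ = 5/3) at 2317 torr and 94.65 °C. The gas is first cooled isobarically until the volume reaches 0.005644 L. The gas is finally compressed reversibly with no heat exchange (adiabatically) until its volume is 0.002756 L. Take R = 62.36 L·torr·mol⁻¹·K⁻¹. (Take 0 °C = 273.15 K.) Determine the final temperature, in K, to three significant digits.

T₃ ≈ 460 K

Convert: T₁ = 367.8 K.
From PV = nRT: V₁ = nRT₁/P₁ = 0.007282 L.
Isobaric, so V/T is constant: P₂ = P₁; T₂ = T₁·(V₂/V₁) = 285.1 K.
Adiabatic (γ = 5/3), T V^(γ−1) and P V^γ constant: T₃ = T₂·(V₂/V₃)^(γ−1) = 459.7 K; P₃ = P₂·(V₂/V₃)^γ = 7652 torr.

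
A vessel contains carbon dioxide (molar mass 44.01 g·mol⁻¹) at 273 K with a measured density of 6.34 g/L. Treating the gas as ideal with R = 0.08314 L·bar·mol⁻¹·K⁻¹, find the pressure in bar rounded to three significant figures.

P ≈ 3.27 bar

ρ = PM/(RT) ⇒ P = ρRT/M = (6.34 × 0.08314 × 273.0) / 44.01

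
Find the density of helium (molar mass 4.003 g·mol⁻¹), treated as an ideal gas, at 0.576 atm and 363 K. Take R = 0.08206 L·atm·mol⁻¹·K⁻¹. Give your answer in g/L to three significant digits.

ρ = PM/(RT) = (0.576 × 4.003) / (0.08206 × 363.0)

ρ ≈ 0.0774 g/L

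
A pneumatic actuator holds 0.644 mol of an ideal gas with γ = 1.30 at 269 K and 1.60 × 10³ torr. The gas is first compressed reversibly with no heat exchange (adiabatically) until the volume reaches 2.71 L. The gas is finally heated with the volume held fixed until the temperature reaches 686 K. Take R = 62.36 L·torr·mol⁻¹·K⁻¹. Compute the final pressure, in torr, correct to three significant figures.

From PV = nRT: V₁ = nRT₁/P₁ = 6.752 L.
Adiabatic (γ = 1.30), T V^(γ−1) and P V^γ constant: T₂ = T₁·(V₁/V₂)^(γ−1) = 353.7 K; P₂ = P₁·(V₁/V₂)^γ = 5242 torr.
V constant ⇒ P ∝ T: V₃ = V₂; P₃ = P₂·(T₃/T₂) = 1.017e+04 torr.

P₃ ≈ 1.02e+04 torr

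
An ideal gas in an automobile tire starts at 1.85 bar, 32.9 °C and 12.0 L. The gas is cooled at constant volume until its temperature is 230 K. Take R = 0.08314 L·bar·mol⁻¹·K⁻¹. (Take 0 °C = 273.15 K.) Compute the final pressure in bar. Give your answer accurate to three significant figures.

P₂ ≈ 1.39 bar

Convert: T₁ = 306.0 K.
V constant ⇒ P ∝ T: V₂ = V₁; P₂ = P₁·(T₂/T₁) = 1.390 bar.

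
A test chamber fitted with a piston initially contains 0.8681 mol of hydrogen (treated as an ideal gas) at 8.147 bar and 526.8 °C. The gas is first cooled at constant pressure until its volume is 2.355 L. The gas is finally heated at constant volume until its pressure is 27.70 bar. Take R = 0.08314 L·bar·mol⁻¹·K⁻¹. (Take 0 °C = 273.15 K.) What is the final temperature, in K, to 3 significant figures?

T₃ ≈ 904 K

Convert: T₁ = 799.9 K.
From PV = nRT: V₁ = nRT₁/P₁ = 7.087 L.
Isobaric, so V/T is constant: P₂ = P₁; T₂ = T₁·(V₂/V₁) = 265.8 K.
Isochoric, so P/T is constant: V₃ = V₂; T₃ = T₂·(P₃/P₂) = 903.8 K.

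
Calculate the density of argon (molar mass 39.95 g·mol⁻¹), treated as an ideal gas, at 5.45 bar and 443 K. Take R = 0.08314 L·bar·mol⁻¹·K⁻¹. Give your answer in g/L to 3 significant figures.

ρ ≈ 5.91 g/L

ρ = PM/(RT) = (5.45 × 39.95) / (0.08314 × 443.0)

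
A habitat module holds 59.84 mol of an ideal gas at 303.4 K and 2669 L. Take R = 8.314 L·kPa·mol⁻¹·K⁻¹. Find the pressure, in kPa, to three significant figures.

PV = nRT ⇒ P = nRT/V = (59.84 × 8.314 × 303.4) / 2669

P ≈ 56.6 kPa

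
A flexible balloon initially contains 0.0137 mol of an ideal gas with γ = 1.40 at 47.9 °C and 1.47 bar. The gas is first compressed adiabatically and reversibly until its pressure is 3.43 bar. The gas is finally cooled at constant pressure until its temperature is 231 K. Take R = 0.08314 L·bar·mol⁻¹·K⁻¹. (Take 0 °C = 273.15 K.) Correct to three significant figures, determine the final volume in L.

Convert: T₁ = 321.0 K.
From PV = nRT: V₁ = nRT₁/P₁ = 0.2488 L.
Reversible adiabatic, γ = 1.40: T₂ = T₁·(P₂/P₁)^((γ−1)/γ) = 409.0 K; V₂ = V₁·(P₁/P₂)^(1/γ) = 0.1358 L.
Isobaric, so V/T is constant: P₃ = P₂; V₃ = V₂·(T₃/T₂) = 0.07671 L.

V₃ ≈ 0.0767 L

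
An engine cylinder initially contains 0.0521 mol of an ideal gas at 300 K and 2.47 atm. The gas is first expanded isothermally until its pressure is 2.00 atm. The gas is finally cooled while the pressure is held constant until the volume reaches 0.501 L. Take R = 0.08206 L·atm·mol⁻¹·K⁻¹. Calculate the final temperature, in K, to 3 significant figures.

T₃ ≈ 234 K

From PV = nRT: V₁ = nRT₁/P₁ = 0.5193 L.
Isothermal, so P V is constant: T₂ = T₁; V₂ = V₁·(P₁/P₂) = 0.6413 L.
Isobaric, so V/T is constant: P₃ = P₂; T₃ = T₂·(V₃/V₂) = 234.4 K.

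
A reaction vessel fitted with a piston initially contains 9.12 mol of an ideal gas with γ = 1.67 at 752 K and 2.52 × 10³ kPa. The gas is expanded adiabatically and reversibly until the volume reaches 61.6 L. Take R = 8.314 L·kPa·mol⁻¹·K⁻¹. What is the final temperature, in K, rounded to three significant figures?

T₂ ≈ 384 K

From PV = nRT: V₁ = nRT₁/P₁ = 22.63 L.
Reversible adiabatic, γ = 1.67: T₂ = T₁·(V₁/V₂)^(γ−1) = 384.4 K; P₂ = P₁·(V₁/V₂)^γ = 473.2 kPa.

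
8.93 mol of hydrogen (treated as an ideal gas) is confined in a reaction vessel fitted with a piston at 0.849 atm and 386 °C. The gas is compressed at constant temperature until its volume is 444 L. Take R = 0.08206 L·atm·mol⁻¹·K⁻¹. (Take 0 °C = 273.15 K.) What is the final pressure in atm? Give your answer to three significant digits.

Convert: T₁ = 659.1 K.
From PV = nRT: V₁ = nRT₁/P₁ = 568.9 L.
T constant ⇒ Boyle's law P V = const: T₂ = T₁; P₂ = P₁·(V₁/V₂) = 1.088 atm.

P₂ ≈ 1.09 atm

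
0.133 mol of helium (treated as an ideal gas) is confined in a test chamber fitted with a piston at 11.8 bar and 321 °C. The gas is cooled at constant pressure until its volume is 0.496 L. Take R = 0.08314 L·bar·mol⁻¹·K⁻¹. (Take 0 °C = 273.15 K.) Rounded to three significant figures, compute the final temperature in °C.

T₂ ≈ 256 °C

Convert: T₁ = 594.1 K.
From PV = nRT: V₁ = nRT₁/P₁ = 0.5568 L.
P constant ⇒ V ∝ T: P₂ = P₁; T₂ = T₁·(V₂/V₁) = 529.3 K.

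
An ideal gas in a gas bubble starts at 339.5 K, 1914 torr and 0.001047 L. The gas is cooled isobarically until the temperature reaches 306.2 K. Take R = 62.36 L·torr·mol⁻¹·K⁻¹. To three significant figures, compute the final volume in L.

Isobaric, so V/T is constant: P₂ = P₁; V₂ = V₁·(T₂/T₁) = 0.0009443 L.

V₂ ≈ 0.000944 L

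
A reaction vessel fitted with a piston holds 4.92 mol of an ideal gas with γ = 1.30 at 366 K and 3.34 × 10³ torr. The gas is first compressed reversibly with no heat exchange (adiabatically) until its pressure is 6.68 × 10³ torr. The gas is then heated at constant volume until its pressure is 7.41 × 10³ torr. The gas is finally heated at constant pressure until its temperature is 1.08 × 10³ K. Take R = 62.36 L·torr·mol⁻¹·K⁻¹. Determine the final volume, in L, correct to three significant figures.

V₄ ≈ 44.7 L

From PV = nRT: V₁ = nRT₁/P₁ = 33.62 L.
Adiabatic (γ = 1.30), T V^(γ−1) and P V^γ constant: T₂ = T₁·(P₂/P₁)^((γ−1)/γ) = 429.5 K; V₂ = V₁·(P₁/P₂)^(1/γ) = 19.73 L.
Isochoric, so P/T is constant: V₃ = V₂; T₃ = T₂·(P₃/P₂) = 476.4 K.
P constant ⇒ V ∝ T: P₄ = P₃; V₄ = V₃·(T₄/T₃) = 44.72 L.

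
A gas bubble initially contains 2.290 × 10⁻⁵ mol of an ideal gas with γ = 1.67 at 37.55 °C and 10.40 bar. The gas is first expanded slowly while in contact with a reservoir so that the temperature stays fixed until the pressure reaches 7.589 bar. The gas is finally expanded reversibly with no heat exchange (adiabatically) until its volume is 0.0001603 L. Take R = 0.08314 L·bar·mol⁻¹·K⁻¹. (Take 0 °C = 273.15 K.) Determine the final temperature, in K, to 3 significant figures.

Convert: T₁ = 310.7 K.
From PV = nRT: V₁ = nRT₁/P₁ = 5.688e-05 L.
Isothermal, so P V is constant: T₂ = T₁; V₂ = V₁·(P₁/P₂) = 7.795e-05 L.
Adiabatic (γ = 1.67), T V^(γ−1) and P V^γ constant: T₃ = T₂·(V₂/V₃)^(γ−1) = 191.7 K; P₃ = P₂·(V₂/V₃)^γ = 2.276 bar.

T₃ ≈ 192 K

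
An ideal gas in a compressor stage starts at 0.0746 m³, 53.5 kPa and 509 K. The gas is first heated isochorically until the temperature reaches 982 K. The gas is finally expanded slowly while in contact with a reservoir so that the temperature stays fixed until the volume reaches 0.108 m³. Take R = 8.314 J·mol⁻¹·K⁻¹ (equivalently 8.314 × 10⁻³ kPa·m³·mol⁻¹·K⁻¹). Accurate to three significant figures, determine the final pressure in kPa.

Isochoric, so P/T is constant: V₂ = V₁; P₂ = P₁·(T₂/T₁) = 103.2 kPa.
T constant ⇒ Boyle's law P V = const: T₃ = T₂; P₃ = P₂·(V₂/V₃) = 71.30 kPa.

P₃ ≈ 71.3 kPa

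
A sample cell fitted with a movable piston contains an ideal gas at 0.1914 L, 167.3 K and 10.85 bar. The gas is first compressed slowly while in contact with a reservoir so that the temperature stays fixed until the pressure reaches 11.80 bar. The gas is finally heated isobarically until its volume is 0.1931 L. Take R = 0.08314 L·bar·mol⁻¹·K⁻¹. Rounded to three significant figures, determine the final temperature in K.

Isothermal, so P V is constant: T₂ = T₁; V₂ = V₁·(P₁/P₂) = 0.1760 L.
P constant ⇒ V ∝ T: P₃ = P₂; T₃ = T₂·(V₃/V₂) = 183.6 K.

T₃ ≈ 184 K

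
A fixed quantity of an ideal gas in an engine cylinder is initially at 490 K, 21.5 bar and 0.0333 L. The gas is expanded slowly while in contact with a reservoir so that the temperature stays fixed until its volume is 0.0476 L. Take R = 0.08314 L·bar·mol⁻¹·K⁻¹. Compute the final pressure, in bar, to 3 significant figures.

P₂ ≈ 15.0 bar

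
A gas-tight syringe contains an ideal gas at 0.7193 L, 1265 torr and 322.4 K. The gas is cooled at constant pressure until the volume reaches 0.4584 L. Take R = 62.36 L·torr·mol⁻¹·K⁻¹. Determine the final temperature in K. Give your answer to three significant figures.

T₂ ≈ 205 K

Isobaric, so V/T is constant: P₂ = P₁; T₂ = T₁·(V₂/V₁) = 205.5 K.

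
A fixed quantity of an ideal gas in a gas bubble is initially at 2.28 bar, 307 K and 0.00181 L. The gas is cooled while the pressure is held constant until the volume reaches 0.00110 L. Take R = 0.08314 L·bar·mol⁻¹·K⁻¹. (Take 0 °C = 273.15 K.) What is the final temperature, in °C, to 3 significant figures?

T₂ ≈ -86.6 °C

P constant ⇒ V ∝ T: P₂ = P₁; T₂ = T₁·(V₂/V₁) = 186.6 K.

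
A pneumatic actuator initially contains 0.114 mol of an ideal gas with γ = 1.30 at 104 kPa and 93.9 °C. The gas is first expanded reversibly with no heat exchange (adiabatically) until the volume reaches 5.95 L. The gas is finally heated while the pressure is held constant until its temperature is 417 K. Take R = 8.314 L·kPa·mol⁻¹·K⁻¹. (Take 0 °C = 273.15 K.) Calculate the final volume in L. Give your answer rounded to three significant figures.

V₃ ≈ 8.03 L

Convert: T₁ = 367.0 K.
From PV = nRT: V₁ = nRT₁/P₁ = 3.345 L.
Adiabatic (γ = 1.30), T V^(γ−1) and P V^γ constant: T₂ = T₁·(V₁/V₂)^(γ−1) = 308.8 K; P₂ = P₁·(V₁/V₂)^γ = 49.19 kPa.
P constant ⇒ V ∝ T: P₃ = P₂; V₃ = V₂·(T₃/T₂) = 8.035 L.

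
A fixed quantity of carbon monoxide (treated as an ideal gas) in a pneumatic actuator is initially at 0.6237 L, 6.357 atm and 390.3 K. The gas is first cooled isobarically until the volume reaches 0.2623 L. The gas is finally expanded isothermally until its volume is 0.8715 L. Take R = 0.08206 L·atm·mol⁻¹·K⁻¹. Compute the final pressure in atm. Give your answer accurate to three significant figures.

P₃ ≈ 1.91 atm

Isobaric, so V/T is constant: P₂ = P₁; T₂ = T₁·(V₂/V₁) = 164.1 K.
T constant ⇒ Boyle's law P V = const: T₃ = T₂; P₃ = P₂·(V₂/V₃) = 1.913 atm.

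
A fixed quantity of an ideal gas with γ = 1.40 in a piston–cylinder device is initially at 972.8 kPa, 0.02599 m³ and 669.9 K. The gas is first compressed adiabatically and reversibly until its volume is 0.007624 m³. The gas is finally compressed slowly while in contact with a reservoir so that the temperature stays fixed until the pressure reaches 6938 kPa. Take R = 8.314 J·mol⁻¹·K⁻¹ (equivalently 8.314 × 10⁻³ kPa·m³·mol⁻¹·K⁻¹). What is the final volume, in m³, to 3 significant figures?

Reversible adiabatic, γ = 1.40: T₂ = T₁·(V₁/V₂)^(γ−1) = 1094 K; P₂ = P₁·(V₁/V₂)^γ = 5416 kPa.
Isothermal, so P V is constant: T₃ = T₂; V₃ = V₂·(P₂/P₃) = 0.005952 m³.

V₃ ≈ 0.00595 m³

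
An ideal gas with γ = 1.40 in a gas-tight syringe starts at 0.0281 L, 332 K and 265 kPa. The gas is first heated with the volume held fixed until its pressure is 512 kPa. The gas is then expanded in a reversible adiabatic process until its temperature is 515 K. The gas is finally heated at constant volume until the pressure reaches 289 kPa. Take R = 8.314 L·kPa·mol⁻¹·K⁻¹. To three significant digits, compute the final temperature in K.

V constant ⇒ P ∝ T: V₂ = V₁; T₂ = T₁·(P₂/P₁) = 641.4 K.
Adiabatic (γ = 1.40), T V^(γ−1) and P V^γ constant: P₃ = P₂·(T₃/T₂)^(γ/(γ−1)) = 237.4 kPa; V₃ = V₂·(T₂/T₃)^(1/(γ−1)) = 0.04865 L.
Isochoric, so P/T is constant: V₄ = V₃; T₄ = T₃·(P₄/P₃) = 626.9 K.

T₄ ≈ 627 K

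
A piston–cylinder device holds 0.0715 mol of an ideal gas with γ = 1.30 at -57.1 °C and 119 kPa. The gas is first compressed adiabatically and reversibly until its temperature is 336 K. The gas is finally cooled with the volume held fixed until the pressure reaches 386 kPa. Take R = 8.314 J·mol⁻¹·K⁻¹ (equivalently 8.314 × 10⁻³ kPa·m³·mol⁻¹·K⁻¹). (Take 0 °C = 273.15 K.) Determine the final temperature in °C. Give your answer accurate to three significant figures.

Convert: T₁ = 216.0 K.
From PV = nRT: V₁ = nRT₁/P₁ = 0.001079 m³.
Adiabatic (γ = 1.30), T V^(γ−1) and P V^γ constant: P₂ = P₁·(T₂/T₁)^(γ/(γ−1)) = 806.5 kPa; V₂ = V₁·(T₁/T₂)^(1/(γ−1)) = 0.0002477 m³.
V constant ⇒ P ∝ T: V₃ = V₂; T₃ = T₂·(P₃/P₂) = 160.8 K.

T₃ ≈ -112 °C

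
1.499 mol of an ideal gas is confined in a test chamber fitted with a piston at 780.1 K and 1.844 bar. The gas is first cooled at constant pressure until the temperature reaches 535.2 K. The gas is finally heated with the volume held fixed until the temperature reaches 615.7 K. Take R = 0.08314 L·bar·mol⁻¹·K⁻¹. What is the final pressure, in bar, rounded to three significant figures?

From PV = nRT: V₁ = nRT₁/P₁ = 52.72 L.
P constant ⇒ V ∝ T: P₂ = P₁; V₂ = V₁·(T₂/T₁) = 36.17 L.
V constant ⇒ P ∝ T: V₃ = V₂; P₃ = P₂·(T₃/T₂) = 2.121 bar.

P₃ ≈ 2.12 bar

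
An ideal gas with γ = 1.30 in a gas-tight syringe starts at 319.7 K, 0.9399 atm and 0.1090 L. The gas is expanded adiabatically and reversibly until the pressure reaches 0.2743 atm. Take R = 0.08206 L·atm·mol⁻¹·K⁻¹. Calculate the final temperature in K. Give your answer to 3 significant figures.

T₂ ≈ 241 K

Reversible adiabatic, γ = 1.30: T₂ = T₁·(P₂/P₁)^((γ−1)/γ) = 240.6 K; V₂ = V₁·(P₁/P₂)^(1/γ) = 0.2811 L.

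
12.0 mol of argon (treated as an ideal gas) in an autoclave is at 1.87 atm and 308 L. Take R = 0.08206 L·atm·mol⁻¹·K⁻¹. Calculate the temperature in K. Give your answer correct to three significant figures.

T ≈ 585 K

PV = nRT ⇒ T = PV/(nR) = (1.87 × 308) / (12.0 × 0.08206)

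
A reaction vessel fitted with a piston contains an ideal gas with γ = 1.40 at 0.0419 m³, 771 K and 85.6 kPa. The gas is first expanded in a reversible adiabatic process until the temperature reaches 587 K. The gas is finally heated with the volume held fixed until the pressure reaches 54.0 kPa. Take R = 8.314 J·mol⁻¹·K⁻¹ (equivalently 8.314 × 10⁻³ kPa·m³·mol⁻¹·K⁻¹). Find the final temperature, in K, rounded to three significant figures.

Reversible adiabatic, γ = 1.40: P₂ = P₁·(T₂/T₁)^(γ/(γ−1)) = 32.96 kPa; V₂ = V₁·(T₁/T₂)^(1/(γ−1)) = 0.08284 m³.
Isochoric, so P/T is constant: V₃ = V₂; T₃ = T₂·(P₃/P₂) = 961.6 K.

T₃ ≈ 962 K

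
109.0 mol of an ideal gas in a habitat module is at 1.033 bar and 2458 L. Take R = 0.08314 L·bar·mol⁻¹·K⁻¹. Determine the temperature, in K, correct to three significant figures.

T ≈ 280 K

PV = nRT ⇒ T = PV/(nR) = (1.033 × 2458) / (109.0 × 0.08314)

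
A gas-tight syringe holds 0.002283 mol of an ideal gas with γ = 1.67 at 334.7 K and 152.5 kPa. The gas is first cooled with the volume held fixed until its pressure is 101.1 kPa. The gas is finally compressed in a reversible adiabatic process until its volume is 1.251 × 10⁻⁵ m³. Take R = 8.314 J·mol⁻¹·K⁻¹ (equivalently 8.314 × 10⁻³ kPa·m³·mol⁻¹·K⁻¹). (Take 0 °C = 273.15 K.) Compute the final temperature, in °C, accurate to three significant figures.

T₃ ≈ 224 °C

From PV = nRT: V₁ = nRT₁/P₁ = 4.166e-05 m³.
V constant ⇒ P ∝ T: V₂ = V₁; T₂ = T₁·(P₂/P₁) = 221.9 K.
Reversible adiabatic, γ = 1.67: T₃ = T₂·(V₂/V₃)^(γ−1) = 496.8 K; P₃ = P₂·(V₂/V₃)^γ = 753.8 kPa.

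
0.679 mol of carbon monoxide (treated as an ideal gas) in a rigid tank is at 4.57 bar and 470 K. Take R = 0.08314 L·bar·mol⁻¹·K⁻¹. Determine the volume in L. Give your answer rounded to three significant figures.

V ≈ 5.81 L

PV = nRT ⇒ V = nRT/P = (0.679 × 0.08314 × 470) / 4.57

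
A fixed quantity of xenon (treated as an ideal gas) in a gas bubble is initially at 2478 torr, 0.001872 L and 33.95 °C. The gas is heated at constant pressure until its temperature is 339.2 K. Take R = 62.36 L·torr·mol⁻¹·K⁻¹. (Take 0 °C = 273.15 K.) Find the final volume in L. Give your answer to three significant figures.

Convert: T₁ = 307.1 K.
Isobaric, so V/T is constant: P₂ = P₁; V₂ = V₁·(T₂/T₁) = 0.002068 L.

V₂ ≈ 0.00207 L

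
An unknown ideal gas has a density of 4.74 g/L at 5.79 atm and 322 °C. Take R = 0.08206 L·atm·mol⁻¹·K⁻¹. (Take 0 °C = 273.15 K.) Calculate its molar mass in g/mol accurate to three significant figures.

M ≈ 40.0 g/mol

ρ = PM/(RT) ⇒ M = ρRT/P = (4.74 × 0.08206 × 595.1) / 5.79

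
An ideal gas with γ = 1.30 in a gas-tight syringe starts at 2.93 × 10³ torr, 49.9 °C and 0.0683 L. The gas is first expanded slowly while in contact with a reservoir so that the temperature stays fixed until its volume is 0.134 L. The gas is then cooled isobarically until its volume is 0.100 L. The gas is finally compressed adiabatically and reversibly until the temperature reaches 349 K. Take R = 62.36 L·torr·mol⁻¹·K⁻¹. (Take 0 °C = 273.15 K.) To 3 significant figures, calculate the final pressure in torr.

P₄ ≈ 7.42e+03 torr

Convert: T₁ = 323.0 K.
T constant ⇒ Boyle's law P V = const: T₂ = T₁; P₂ = P₁·(V₁/V₂) = 1493 torr.
P constant ⇒ V ∝ T: P₃ = P₂; T₃ = T₂·(V₃/V₂) = 241.1 K.
Adiabatic (γ = 1.30), T V^(γ−1) and P V^γ constant: P₄ = P₃·(T₄/T₃)^(γ/(γ−1)) = 7420 torr; V₄ = V₃·(T₃/T₄)^(1/(γ−1)) = 0.02914 L.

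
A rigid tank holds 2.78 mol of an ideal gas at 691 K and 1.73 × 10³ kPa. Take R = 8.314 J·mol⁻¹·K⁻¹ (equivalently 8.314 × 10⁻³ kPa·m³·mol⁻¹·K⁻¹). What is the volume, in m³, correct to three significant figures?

V ≈ 0.00923 m³

PV = nRT ⇒ V = nRT/P = (2.78 × 8.314 × 10⁻³ × 691) / 1.73e+03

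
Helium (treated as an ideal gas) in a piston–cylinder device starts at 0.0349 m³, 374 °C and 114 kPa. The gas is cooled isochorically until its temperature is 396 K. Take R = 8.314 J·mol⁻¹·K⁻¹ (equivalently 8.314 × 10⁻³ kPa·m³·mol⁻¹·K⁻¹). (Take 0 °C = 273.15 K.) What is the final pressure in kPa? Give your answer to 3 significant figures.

P₂ ≈ 69.8 kPa

Convert: T₁ = 647.1 K.
Isochoric, so P/T is constant: V₂ = V₁; P₂ = P₁·(T₂/T₁) = 69.76 kPa.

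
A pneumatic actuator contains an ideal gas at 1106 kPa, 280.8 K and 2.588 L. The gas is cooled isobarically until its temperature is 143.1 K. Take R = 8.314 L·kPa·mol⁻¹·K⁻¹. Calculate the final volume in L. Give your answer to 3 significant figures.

V₂ ≈ 1.32 L

Isobaric, so V/T is constant: P₂ = P₁; V₂ = V₁·(T₂/T₁) = 1.319 L.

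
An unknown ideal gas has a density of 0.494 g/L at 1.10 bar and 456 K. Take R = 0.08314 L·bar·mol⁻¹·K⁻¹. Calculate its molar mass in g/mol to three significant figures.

M ≈ 17.0 g/mol

ρ = PM/(RT) ⇒ M = ρRT/P = (0.494 × 0.08314 × 456.0) / 1.10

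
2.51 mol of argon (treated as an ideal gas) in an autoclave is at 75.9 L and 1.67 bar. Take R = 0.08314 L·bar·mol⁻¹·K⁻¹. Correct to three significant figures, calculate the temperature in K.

PV = nRT ⇒ T = PV/(nR) = (1.67 × 75.9) / (2.51 × 0.08314)

T ≈ 607 K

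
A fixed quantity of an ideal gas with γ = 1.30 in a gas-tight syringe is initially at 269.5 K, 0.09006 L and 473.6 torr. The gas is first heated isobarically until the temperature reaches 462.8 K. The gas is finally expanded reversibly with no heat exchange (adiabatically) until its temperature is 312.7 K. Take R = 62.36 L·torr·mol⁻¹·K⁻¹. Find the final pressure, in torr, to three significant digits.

P constant ⇒ V ∝ T: P₂ = P₁; V₂ = V₁·(T₂/T₁) = 0.1547 L.
Reversible adiabatic, γ = 1.30: P₃ = P₂·(T₃/T₂)^(γ/(γ−1)) = 86.62 torr; V₃ = V₂·(T₂/T₃)^(1/(γ−1)) = 0.5714 L.

P₃ ≈ 86.6 torr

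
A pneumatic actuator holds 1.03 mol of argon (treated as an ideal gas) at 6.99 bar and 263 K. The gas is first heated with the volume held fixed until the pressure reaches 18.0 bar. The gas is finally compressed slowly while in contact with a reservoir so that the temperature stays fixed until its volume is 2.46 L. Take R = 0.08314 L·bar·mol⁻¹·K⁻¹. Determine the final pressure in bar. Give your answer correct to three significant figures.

From PV = nRT: V₁ = nRT₁/P₁ = 3.222 L.
Isochoric, so P/T is constant: V₂ = V₁; T₂ = T₁·(P₂/P₁) = 677.3 K.
Isothermal, so P V is constant: T₃ = T₂; P₃ = P₂·(V₂/V₃) = 23.58 bar.

P₃ ≈ 23.6 bar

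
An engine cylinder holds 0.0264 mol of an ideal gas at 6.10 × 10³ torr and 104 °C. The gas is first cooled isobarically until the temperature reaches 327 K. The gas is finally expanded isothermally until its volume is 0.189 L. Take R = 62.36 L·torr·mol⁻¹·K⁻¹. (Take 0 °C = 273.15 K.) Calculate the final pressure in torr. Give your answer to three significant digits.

P₃ ≈ 2.85e+03 torr

Convert: T₁ = 377.1 K.
From PV = nRT: V₁ = nRT₁/P₁ = 0.1018 L.
P constant ⇒ V ∝ T: P₂ = P₁; V₂ = V₁·(T₂/T₁) = 0.08825 L.
T constant ⇒ Boyle's law P V = const: T₃ = T₂; P₃ = P₂·(V₂/V₃) = 2848 torr.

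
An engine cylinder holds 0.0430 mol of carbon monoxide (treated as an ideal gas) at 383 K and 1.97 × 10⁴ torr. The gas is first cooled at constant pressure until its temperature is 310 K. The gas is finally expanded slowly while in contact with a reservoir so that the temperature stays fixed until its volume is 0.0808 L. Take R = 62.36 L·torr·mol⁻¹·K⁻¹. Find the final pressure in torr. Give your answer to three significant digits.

From PV = nRT: V₁ = nRT₁/P₁ = 0.05213 L.
P constant ⇒ V ∝ T: P₂ = P₁; V₂ = V₁·(T₂/T₁) = 0.04220 L.
T constant ⇒ Boyle's law P V = const: T₃ = T₂; P₃ = P₂·(V₂/V₃) = 1.029e+04 torr.

P₃ ≈ 1.03e+04 torr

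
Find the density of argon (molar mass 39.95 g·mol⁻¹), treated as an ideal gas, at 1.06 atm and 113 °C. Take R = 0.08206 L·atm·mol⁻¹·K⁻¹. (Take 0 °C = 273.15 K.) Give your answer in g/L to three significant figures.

ρ = PM/(RT) = (1.06 × 39.95) / (0.08206 × 386.1)

ρ ≈ 1.34 g/L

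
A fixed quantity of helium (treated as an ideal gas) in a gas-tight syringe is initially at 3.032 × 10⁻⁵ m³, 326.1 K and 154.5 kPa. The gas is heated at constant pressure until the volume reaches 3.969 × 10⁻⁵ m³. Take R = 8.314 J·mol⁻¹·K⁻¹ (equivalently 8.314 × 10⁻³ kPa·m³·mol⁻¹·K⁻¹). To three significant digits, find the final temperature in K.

P constant ⇒ V ∝ T: P₂ = P₁; T₂ = T₁·(V₂/V₁) = 426.9 K.

T₂ ≈ 427 K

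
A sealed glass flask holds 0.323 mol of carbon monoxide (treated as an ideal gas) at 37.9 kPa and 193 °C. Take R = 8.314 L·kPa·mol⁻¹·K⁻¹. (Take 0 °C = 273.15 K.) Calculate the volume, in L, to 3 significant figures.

V ≈ 33.0 L

Convert: T = 466.15 K.
PV = nRT ⇒ V = nRT/P = (0.323 × 8.314 × 466.15) / 37.9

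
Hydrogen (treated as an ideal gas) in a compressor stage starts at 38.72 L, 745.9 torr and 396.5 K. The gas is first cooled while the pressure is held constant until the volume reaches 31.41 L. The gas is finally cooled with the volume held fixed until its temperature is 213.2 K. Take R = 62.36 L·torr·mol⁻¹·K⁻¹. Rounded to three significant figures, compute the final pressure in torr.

P₃ ≈ 494 torr

Isobaric, so V/T is constant: P₂ = P₁; T₂ = T₁·(V₂/V₁) = 321.6 K.
V constant ⇒ P ∝ T: V₃ = V₂; P₃ = P₂·(T₃/T₂) = 494.4 torr.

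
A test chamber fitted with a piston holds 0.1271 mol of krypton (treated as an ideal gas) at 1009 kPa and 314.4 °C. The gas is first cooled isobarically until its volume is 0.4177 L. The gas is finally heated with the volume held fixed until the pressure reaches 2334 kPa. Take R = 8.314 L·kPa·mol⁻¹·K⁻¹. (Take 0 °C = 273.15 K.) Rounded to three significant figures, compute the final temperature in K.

T₃ ≈ 923 K

Convert: T₁ = 587.5 K.
From PV = nRT: V₁ = nRT₁/P₁ = 0.6153 L.
Isobaric, so V/T is constant: P₂ = P₁; T₂ = T₁·(V₂/V₁) = 398.8 K.
V constant ⇒ P ∝ T: V₃ = V₂; T₃ = T₂·(P₃/P₂) = 922.6 K.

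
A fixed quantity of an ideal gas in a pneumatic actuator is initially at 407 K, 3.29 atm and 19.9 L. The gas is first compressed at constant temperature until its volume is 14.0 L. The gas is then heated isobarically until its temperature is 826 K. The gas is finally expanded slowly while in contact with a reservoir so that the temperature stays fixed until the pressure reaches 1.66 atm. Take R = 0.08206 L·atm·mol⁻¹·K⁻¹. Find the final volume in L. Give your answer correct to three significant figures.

V₄ ≈ 80.0 L

T constant ⇒ Boyle's law P V = const: T₂ = T₁; P₂ = P₁·(V₁/V₂) = 4.676 atm.
P constant ⇒ V ∝ T: P₃ = P₂; V₃ = V₂·(T₃/T₂) = 28.41 L.
T constant ⇒ Boyle's law P V = const: T₄ = T₃; V₄ = V₃·(P₃/P₄) = 80.04 L.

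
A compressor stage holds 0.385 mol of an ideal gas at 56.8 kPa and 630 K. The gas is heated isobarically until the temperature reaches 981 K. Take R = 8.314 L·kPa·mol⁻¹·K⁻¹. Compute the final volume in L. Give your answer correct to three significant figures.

From PV = nRT: V₁ = nRT₁/P₁ = 35.50 L.
Isobaric, so V/T is constant: P₂ = P₁; V₂ = V₁·(T₂/T₁) = 55.28 L.

V₂ ≈ 55.3 L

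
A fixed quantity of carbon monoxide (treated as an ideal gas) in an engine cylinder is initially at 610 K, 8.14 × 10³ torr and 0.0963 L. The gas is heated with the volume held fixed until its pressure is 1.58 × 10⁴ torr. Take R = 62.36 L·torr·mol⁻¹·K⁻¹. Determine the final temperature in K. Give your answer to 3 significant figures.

V constant ⇒ P ∝ T: V₂ = V₁; T₂ = T₁·(P₂/P₁) = 1184 K.

T₂ ≈ 1.18e+03 K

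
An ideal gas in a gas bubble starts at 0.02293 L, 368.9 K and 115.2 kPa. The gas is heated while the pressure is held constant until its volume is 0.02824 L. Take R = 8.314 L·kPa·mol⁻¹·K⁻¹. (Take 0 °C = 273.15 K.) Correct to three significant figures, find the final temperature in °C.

P constant ⇒ V ∝ T: P₂ = P₁; T₂ = T₁·(V₂/V₁) = 454.3 K.

T₂ ≈ 181 °C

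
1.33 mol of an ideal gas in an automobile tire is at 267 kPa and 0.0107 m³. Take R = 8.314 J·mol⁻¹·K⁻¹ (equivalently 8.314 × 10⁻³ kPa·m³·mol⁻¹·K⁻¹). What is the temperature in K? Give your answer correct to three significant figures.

T ≈ 258 K

PV = nRT ⇒ T = PV/(nR) = (267 × 0.0107) / (1.33 × 8.314 × 10⁻³)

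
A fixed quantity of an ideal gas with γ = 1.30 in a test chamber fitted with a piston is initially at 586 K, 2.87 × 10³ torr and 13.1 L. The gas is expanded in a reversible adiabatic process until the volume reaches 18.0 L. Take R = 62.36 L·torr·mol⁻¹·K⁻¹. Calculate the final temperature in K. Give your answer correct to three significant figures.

T₂ ≈ 533 K

Adiabatic (γ = 1.30), T V^(γ−1) and P V^γ constant: T₂ = T₁·(V₁/V₂)^(γ−1) = 532.7 K; P₂ = P₁·(V₁/V₂)^γ = 1899 torr.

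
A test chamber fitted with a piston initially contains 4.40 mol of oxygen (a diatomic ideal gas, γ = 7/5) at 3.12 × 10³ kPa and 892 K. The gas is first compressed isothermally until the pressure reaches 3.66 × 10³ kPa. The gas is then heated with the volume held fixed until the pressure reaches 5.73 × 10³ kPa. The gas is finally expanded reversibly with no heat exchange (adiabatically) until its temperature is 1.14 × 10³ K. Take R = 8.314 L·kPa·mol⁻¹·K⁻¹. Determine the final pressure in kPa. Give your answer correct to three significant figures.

From PV = nRT: V₁ = nRT₁/P₁ = 10.46 L.
Isothermal, so P V is constant: T₂ = T₁; V₂ = V₁·(P₁/P₂) = 8.916 L.
Isochoric, so P/T is constant: V₃ = V₂; T₃ = T₂·(P₃/P₂) = 1396 K.
Reversible adiabatic, γ = 7/5: P₄ = P₃·(T₄/T₃)^(γ/(γ−1)) = 2816 kPa; V₄ = V₃·(T₃/T₄)^(1/(γ−1)) = 14.81 L.

P₄ ≈ 2.82e+03 kPa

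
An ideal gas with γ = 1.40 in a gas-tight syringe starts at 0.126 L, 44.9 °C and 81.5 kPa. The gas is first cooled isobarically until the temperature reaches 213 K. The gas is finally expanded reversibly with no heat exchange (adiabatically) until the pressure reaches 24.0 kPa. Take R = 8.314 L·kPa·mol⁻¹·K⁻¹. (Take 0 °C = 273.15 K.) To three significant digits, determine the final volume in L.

Convert: T₁ = 318.0 K.
P constant ⇒ V ∝ T: P₂ = P₁; V₂ = V₁·(T₂/T₁) = 0.08438 L.
Reversible adiabatic, γ = 1.40: T₃ = T₂·(P₃/P₂)^((γ−1)/γ) = 150.2 K; V₃ = V₂·(P₂/P₃)^(1/γ) = 0.2021 L.

V₃ ≈ 0.202 L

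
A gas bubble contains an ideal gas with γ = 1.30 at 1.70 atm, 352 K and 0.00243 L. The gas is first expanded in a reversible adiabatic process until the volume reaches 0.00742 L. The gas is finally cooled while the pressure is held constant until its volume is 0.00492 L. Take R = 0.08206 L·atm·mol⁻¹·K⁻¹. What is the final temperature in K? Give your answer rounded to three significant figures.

T₃ ≈ 167 K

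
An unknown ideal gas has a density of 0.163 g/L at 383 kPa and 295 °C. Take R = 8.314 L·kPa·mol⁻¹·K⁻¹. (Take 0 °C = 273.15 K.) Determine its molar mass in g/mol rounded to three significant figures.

M ≈ 2.01 g/mol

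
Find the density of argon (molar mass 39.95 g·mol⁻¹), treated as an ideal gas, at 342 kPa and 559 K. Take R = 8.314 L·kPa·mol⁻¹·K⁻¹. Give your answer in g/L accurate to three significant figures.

ρ ≈ 2.94 g/L

ρ = PM/(RT) = (342 × 39.95) / (8.314 × 559.0)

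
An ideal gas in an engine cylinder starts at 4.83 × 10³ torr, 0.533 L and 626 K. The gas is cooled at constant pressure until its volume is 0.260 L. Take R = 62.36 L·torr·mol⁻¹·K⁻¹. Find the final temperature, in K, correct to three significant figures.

P constant ⇒ V ∝ T: P₂ = P₁; T₂ = T₁·(V₂/V₁) = 305.4 K.

T₂ ≈ 305 K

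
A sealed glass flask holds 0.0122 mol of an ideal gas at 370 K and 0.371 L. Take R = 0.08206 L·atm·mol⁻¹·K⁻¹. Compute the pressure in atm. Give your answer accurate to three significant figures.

P ≈ 0.998 atm

PV = nRT ⇒ P = nRT/V = (0.0122 × 0.08206 × 370) / 0.371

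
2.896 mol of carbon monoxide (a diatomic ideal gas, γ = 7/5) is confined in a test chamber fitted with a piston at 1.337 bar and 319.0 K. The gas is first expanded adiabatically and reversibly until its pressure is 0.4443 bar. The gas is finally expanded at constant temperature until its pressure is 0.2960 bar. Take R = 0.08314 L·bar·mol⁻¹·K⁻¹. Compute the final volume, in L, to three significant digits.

V₃ ≈ 189 L

From PV = nRT: V₁ = nRT₁/P₁ = 57.45 L.
Adiabatic (γ = 7/5), T V^(γ−1) and P V^γ constant: T₂ = T₁·(P₂/P₁)^((γ−1)/γ) = 232.9 K; V₂ = V₁·(P₁/P₂)^(1/γ) = 126.2 L.
Isothermal, so P V is constant: T₃ = T₂; V₃ = V₂·(P₂/P₃) = 189.4 L.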